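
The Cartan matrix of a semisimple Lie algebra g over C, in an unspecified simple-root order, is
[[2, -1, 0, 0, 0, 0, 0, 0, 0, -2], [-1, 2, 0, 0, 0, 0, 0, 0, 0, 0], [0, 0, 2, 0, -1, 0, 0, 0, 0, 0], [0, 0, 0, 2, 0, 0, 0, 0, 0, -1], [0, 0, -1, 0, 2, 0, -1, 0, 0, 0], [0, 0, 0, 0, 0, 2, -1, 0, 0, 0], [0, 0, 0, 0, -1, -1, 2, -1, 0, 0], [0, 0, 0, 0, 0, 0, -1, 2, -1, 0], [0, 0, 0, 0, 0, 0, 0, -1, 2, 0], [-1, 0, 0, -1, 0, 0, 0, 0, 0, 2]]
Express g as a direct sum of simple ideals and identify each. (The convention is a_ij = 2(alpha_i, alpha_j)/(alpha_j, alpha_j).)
The diagram associated to this matrix has two connected components: the simple roots {alpha_3, alpha_5, alpha_6, alpha_7, alpha_8, alpha_9} form a chain of 5 nodes with one extra node attached to the third node from one end (E_6), and {alpha_1, alpha_2, alpha_4, alpha_10} form a chain of 4 nodes with a double edge between the middle two (F_4). A semisimple Lie algebra decomposes uniquely as the direct sum of simple ideals, one per connected component of its Dynkin diagram, so g ≅ E_6 ⊕ F_4 (dimension 78 + 52 = 130).

E_6 + F_4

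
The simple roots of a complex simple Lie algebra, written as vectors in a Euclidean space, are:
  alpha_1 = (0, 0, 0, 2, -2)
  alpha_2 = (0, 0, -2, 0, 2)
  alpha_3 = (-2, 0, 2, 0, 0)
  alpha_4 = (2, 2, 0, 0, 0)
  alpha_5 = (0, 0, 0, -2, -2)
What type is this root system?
Compute the Cartan integers a_ij = 2(alpha_i, alpha_j)/(alpha_j, alpha_j); the resulting 5x5 Cartan matrix is
[[2, -1, 0, 0, 0], [-1, 2, -1, 0, -1], [0, -1, 2, -1, 0], [0, 0, -1, 2, 0], [0, -1, 0, 0, 2]].
All simple roots have the same length, so the diagram is simply laced. The associated Dynkin diagram is a chain of 3 nodes with a fork of two nodes at one end (D_5), so the type is D_5 (the algebra so(10)).

type D_5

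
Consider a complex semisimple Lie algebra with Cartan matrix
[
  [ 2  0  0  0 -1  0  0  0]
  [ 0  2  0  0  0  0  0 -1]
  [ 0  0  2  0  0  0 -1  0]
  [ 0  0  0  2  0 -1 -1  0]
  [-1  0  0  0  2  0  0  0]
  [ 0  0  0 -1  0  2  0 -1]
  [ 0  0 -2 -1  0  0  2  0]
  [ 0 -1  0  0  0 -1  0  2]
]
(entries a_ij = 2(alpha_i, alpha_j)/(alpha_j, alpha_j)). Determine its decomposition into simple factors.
type A_2 ⊕ type B_6

The diagram associated to this matrix has two connected components: the simple roots {alpha_1, alpha_5} form a chain of 2 nodes with single edges (A_2), and {alpha_2, alpha_3, alpha_4, alpha_6, alpha_7, alpha_8} form a chain of 6 nodes with a double edge at one end; the terminal node there is the unique short simple root (B_6). A semisimple Lie algebra decomposes uniquely as the direct sum of simple ideals, one per connected component of its Dynkin diagram, so g ≅ A_2 ⊕ B_6 (dimension 8 + 78 = 86).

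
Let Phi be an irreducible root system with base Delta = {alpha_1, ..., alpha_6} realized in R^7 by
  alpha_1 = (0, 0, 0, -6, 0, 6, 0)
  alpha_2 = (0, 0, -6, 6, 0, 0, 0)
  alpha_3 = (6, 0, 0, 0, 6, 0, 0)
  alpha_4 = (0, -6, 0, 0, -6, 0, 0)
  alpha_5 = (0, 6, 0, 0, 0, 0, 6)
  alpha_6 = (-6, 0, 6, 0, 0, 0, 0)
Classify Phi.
Compute the Cartan integers a_ij = 2(alpha_i, alpha_j)/(alpha_j, alpha_j); the resulting 6x6 Cartan matrix is
[[2, -1, 0, 0, 0, 0], [-1, 2, 0, 0, 0, -1], [0, 0, 2, -1, 0, -1], [0, 0, -1, 2, -1, 0], [0, 0, 0, -1, 2, 0], [0, -1, -1, 0, 0, 2]].
All simple roots have the same length, so the diagram is simply laced. The associated Dynkin diagram is a chain of 6 nodes with single edges (A_6), so the type is A_6 (the algebra sl(7)).

A_6 (sl(7))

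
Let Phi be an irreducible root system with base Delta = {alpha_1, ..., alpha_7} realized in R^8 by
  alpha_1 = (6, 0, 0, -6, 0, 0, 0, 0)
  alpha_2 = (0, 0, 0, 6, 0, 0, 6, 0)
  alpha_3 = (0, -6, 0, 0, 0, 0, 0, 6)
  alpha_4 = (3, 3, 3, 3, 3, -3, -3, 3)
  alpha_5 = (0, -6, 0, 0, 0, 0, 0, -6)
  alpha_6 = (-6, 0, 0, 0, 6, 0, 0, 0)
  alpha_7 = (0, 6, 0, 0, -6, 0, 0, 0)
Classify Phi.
E_7

Compute the Cartan integers a_ij = 2(alpha_i, alpha_j)/(alpha_j, alpha_j); the resulting 7x7 Cartan matrix is
[[2, -1, 0, 0, 0, -1, 0], [-1, 2, 0, 0, 0, 0, 0], [0, 0, 2, 0, 0, 0, -1], [0, 0, 0, 2, -1, 0, 0], [0, 0, 0, -1, 2, 0, -1], [-1, 0, 0, 0, 0, 2, -1], [0, 0, -1, 0, -1, -1, 2]].
All simple roots have the same length, so the diagram is simply laced. The associated Dynkin diagram is a chain of 6 nodes with one extra node attached to the third node from one end (E_7), so the type is E_7.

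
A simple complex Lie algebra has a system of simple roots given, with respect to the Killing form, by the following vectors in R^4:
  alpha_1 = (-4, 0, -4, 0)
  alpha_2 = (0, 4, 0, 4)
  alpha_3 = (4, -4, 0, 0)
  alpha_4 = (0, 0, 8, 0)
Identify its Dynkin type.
Compute the Cartan integers a_ij = 2(alpha_i, alpha_j)/(alpha_j, alpha_j); the resulting 4x4 Cartan matrix is
[[2, 0, -1, -1], [0, 2, -1, 0], [-1, -1, 2, 0], [-2, 0, 0, 2]].
The roots have two lengths (squared-length ratio 2:1); the short ones are alpha_{1,2,3}. The associated Dynkin diagram is a chain of 4 nodes with a double edge at one end; the terminal node there is the unique long simple root (C_4), so the type is C_4 (the algebra sp(8)).

C4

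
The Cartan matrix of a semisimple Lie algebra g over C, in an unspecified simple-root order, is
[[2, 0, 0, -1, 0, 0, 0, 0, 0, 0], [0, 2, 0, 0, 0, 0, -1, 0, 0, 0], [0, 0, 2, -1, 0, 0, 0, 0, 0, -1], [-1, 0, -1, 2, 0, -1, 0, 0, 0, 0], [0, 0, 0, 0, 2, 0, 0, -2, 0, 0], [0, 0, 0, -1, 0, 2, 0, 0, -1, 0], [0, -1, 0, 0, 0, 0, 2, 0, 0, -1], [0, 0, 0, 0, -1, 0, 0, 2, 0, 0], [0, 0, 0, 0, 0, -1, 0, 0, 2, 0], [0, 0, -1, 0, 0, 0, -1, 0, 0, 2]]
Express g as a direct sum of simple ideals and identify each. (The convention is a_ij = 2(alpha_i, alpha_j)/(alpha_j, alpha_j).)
The diagram associated to this matrix has two connected components: the simple roots {alpha_5, alpha_8} form a chain of 2 nodes with a double edge at one end; the terminal node there is the unique short simple root (B_2), and {alpha_1, alpha_2, alpha_3, alpha_4, alpha_6, alpha_7, alpha_9, alpha_10} form a chain of 7 nodes with one extra node attached to the third node from one end (E_8). A semisimple Lie algebra decomposes uniquely as the direct sum of simple ideals, one per connected component of its Dynkin diagram, so g ≅ B_2 ⊕ E_8 (dimension 10 + 248 = 258).

type B_2 + type E_8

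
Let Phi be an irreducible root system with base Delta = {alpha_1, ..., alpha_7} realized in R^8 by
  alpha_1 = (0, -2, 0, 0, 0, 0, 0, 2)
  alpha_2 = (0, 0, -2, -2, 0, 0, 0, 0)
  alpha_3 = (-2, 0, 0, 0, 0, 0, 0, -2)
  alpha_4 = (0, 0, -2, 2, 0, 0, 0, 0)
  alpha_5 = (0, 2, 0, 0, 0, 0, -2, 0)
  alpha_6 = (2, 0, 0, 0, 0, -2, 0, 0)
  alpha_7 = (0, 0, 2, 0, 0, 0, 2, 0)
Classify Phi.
D_7 (so(14))

Compute the Cartan integers a_ij = 2(alpha_i, alpha_j)/(alpha_j, alpha_j); the resulting 7x7 Cartan matrix is
[[2, 0, -1, 0, -1, 0, 0], [0, 2, 0, 0, 0, 0, -1], [-1, 0, 2, 0, 0, -1, 0], [0, 0, 0, 2, 0, 0, -1], [-1, 0, 0, 0, 2, 0, -1], [0, 0, -1, 0, 0, 2, 0], [0, -1, 0, -1, -1, 0, 2]].
All simple roots have the same length, so the diagram is simply laced. The associated Dynkin diagram is a chain of 5 nodes with a fork of two nodes at one end (D_7), so the type is D_7 (the algebra so(14)).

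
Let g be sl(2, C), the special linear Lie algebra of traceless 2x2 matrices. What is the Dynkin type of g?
A_1 (sl(2))

This is sl(2), which has dimension 2^2 - 1 = 3 and rank 2 - 1 = 1 (a Cartan subalgebra is the diagonal traceless matrices). In the classification of classical Lie algebras, the special linear algebra sl(n+1) has type A_n; here n = 1, so the Dynkin diagram is a chain of 1 nodes with single edges (A_1). Hence the type is A_1.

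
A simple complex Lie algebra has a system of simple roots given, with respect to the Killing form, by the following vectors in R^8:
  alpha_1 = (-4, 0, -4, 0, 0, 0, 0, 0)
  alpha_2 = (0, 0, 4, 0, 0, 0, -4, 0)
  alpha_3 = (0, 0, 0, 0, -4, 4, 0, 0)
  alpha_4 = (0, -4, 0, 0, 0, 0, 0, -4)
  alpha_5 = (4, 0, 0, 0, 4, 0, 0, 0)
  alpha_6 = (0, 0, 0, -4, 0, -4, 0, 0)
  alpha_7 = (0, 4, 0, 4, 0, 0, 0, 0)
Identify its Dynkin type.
Compute the Cartan integers a_ij = 2(alpha_i, alpha_j)/(alpha_j, alpha_j); the resulting 7x7 Cartan matrix is
[[2, -1, 0, 0, -1, 0, 0], [-1, 2, 0, 0, 0, 0, 0], [0, 0, 2, 0, -1, -1, 0], [0, 0, 0, 2, 0, 0, -1], [-1, 0, -1, 0, 2, 0, 0], [0, 0, -1, 0, 0, 2, -1], [0, 0, 0, -1, 0, -1, 2]].
All simple roots have the same length, so the diagram is simply laced. The associated Dynkin diagram is a chain of 7 nodes with single edges (A_7), so the type is A_7 (the algebra sl(8)).

A_7 (sl(8))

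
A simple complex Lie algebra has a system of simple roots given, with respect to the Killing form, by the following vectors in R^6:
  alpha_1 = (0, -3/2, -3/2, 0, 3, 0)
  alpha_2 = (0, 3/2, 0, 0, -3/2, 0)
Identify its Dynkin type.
Compute the Cartan integers a_ij = 2(alpha_i, alpha_j)/(alpha_j, alpha_j); the resulting 2x2 Cartan matrix is
[[2, -3], [-1, 2]].
The roots have two lengths (squared-length ratio 3:1); the short ones are alpha_{2}. The associated Dynkin diagram is two nodes joined by a triple edge (G_2), so the type is G_2.

G2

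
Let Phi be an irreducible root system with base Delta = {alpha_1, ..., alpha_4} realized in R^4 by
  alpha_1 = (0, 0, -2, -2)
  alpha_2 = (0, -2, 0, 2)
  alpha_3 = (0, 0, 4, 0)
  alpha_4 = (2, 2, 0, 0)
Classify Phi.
C4

Compute the Cartan integers a_ij = 2(alpha_i, alpha_j)/(alpha_j, alpha_j); the resulting 4x4 Cartan matrix is
[[2, -1, -1, 0], [-1, 2, 0, -1], [-2, 0, 2, 0], [0, -1, 0, 2]].
The roots have two lengths (squared-length ratio 2:1); the short ones are alpha_{1,2,4}. The associated Dynkin diagram is a chain of 4 nodes with a double edge at one end; the terminal node there is the unique long simple root (C_4), so the type is C_4 (the algebra sp(8)).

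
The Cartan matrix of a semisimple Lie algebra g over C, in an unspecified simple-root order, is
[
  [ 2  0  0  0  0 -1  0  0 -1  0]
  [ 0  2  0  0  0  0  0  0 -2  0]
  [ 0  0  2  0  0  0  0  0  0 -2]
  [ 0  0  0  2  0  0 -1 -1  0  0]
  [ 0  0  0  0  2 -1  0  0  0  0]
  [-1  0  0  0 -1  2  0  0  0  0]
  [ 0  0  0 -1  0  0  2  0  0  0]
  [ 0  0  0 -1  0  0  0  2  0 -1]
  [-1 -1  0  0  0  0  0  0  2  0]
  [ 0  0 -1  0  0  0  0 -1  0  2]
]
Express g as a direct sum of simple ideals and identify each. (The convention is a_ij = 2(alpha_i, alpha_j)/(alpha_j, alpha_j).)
The diagram associated to this matrix has two connected components: the simple roots {alpha_3, alpha_4, alpha_7, alpha_8, alpha_10} form a chain of 5 nodes with a double edge at one end; the terminal node there is the unique long simple root (C_5), and {alpha_1, alpha_2, alpha_5, alpha_6, alpha_9} form a chain of 5 nodes with a double edge at one end; the terminal node there is the unique long simple root (C_5). A semisimple Lie algebra decomposes uniquely as the direct sum of simple ideals, one per connected component of its Dynkin diagram, so g ≅ C_5 ⊕ C_5 (dimension 55 + 55 = 110).

C_5 (sp(10)) + C_5 (sp(10))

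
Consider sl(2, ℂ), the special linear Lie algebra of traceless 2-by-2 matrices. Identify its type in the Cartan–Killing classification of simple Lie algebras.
A_1

This is sl(2), which has dimension 2^2 - 1 = 3 and rank 2 - 1 = 1 (a Cartan subalgebra is the diagonal traceless matrices). In the classification of classical Lie algebras, the special linear algebra sl(n+1) has type A_n; here n = 1, so the Dynkin diagram is a chain of 1 nodes with single edges (A_1). Hence the type is A_1.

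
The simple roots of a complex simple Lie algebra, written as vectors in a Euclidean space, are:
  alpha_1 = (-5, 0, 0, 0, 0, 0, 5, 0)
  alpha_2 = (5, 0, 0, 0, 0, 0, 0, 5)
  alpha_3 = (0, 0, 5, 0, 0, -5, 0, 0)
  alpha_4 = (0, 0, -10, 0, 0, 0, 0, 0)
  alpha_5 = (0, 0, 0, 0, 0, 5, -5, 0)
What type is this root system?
type C_5

Compute the Cartan integers a_ij = 2(alpha_i, alpha_j)/(alpha_j, alpha_j); the resulting 5x5 Cartan matrix is
[[2, -1, 0, 0, -1], [-1, 2, 0, 0, 0], [0, 0, 2, -1, -1], [0, 0, -2, 2, 0], [-1, 0, -1, 0, 2]].
The roots have two lengths (squared-length ratio 2:1); the short ones are alpha_{1,2,3,5}. The associated Dynkin diagram is a chain of 5 nodes with a double edge at one end; the terminal node there is the unique long simple root (C_5), so the type is C_5 (the algebra sp(10)).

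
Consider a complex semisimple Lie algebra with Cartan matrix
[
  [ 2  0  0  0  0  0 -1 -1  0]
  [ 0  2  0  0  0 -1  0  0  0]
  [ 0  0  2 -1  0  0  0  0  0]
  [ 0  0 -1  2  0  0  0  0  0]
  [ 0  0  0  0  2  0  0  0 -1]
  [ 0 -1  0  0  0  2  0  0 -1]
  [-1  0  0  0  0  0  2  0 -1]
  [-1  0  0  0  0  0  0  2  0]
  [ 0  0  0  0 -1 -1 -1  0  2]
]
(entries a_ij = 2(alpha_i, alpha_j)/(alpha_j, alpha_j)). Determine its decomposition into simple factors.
The diagram associated to this matrix has two connected components: the simple roots {alpha_3, alpha_4} form a chain of 2 nodes with single edges (A_2), and {alpha_1, alpha_2, alpha_5, alpha_6, alpha_7, alpha_8, alpha_9} form a chain of 6 nodes with one extra node attached to the third node from one end (E_7). A semisimple Lie algebra decomposes uniquely as the direct sum of simple ideals, one per connected component of its Dynkin diagram, so g ≅ A_2 ⊕ E_7 (dimension 8 + 133 = 141).

type A_2 ⊕ type E_7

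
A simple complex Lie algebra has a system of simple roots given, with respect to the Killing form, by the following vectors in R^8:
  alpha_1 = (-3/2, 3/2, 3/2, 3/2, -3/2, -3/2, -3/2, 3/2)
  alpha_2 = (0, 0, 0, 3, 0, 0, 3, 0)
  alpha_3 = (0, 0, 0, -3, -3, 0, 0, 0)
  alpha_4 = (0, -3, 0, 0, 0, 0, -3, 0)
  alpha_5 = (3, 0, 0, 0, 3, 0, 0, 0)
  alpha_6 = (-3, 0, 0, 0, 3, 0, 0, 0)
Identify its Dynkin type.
E_6

Compute the Cartan integers a_ij = 2(alpha_i, alpha_j)/(alpha_j, alpha_j); the resulting 6x6 Cartan matrix is
[[2, 0, 0, 0, -1, 0], [0, 2, -1, -1, 0, 0], [0, -1, 2, 0, -1, -1], [0, -1, 0, 2, 0, 0], [-1, 0, -1, 0, 2, 0], [0, 0, -1, 0, 0, 2]].
All simple roots have the same length, so the diagram is simply laced. The associated Dynkin diagram is a chain of 5 nodes with one extra node attached to the third node from one end (E_6), so the type is E_6.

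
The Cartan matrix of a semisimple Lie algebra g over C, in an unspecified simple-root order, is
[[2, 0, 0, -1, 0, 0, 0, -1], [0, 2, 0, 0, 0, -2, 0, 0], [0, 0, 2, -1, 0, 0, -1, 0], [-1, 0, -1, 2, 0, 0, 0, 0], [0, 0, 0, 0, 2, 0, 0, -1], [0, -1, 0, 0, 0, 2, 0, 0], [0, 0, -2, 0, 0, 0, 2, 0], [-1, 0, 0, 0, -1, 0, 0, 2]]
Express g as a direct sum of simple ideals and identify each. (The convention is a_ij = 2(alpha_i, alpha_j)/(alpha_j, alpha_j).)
B_2 (so(5)) + C_6 (sp(12))

The diagram associated to this matrix has two connected components: the simple roots {alpha_2, alpha_6} form a chain of 2 nodes with a double edge at one end; the terminal node there is the unique short simple root (B_2), and {alpha_1, alpha_3, alpha_4, alpha_5, alpha_7, alpha_8} form a chain of 6 nodes with a double edge at one end; the terminal node there is the unique long simple root (C_6). A semisimple Lie algebra decomposes uniquely as the direct sum of simple ideals, one per connected component of its Dynkin diagram, so g ≅ B_2 ⊕ C_6 (dimension 10 + 78 = 88).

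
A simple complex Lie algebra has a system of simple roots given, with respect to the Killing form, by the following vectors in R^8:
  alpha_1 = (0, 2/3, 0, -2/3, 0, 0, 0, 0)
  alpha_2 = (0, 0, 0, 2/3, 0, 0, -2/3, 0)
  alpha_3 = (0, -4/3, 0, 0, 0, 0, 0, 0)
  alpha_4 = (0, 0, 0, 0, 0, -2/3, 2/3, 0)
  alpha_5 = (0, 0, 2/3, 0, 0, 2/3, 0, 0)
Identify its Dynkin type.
type C_5

Compute the Cartan integers a_ij = 2(alpha_i, alpha_j)/(alpha_j, alpha_j); the resulting 5x5 Cartan matrix is
[[2, -1, -1, 0, 0], [-1, 2, 0, -1, 0], [-2, 0, 2, 0, 0], [0, -1, 0, 2, -1], [0, 0, 0, -1, 2]].
The roots have two lengths (squared-length ratio 2:1); the short ones are alpha_{1,2,4,5}. The associated Dynkin diagram is a chain of 5 nodes with a double edge at one end; the terminal node there is the unique long simple root (C_5), so the type is C_5 (the algebra sp(10)).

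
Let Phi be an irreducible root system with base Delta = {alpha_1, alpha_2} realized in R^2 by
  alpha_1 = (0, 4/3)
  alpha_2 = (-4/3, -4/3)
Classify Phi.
Compute the Cartan integers a_ij = 2(alpha_i, alpha_j)/(alpha_j, alpha_j); the resulting 2x2 Cartan matrix is
[[2, -1], [-2, 2]].
The roots have two lengths (squared-length ratio 2:1); the short ones are alpha_{1}. The associated Dynkin diagram is a chain of 2 nodes with a double edge at one end; the terminal node there is the unique short simple root (B_2), so the type is B_2 (the algebra so(5)).

B_2 (so(5))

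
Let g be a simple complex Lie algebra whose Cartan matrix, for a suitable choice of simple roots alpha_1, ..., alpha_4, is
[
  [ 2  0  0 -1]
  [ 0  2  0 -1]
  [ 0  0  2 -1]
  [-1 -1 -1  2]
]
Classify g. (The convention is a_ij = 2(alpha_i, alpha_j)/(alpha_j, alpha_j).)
The matrix has rank 4 with 2's on the diagonal. Reading the off-diagonal entries as Dynkin edges (a single edge where a_ij = a_ji = -1; a double or triple edge where a_ij * a_ji = 2 or 3), the diagram is a chain of 2 nodes with a fork of two nodes at one end (D_4). One simple-root ordering that puts it in standard form is (alpha_1, alpha_4, alpha_3, alpha_2). So the algebra is type D_4, i.e. so(8).

D_4 (so(8))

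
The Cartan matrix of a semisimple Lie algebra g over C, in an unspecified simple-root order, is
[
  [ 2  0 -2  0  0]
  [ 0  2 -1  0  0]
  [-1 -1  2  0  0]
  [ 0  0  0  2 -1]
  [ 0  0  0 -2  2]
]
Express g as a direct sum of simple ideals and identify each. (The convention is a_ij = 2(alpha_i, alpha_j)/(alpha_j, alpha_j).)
The diagram associated to this matrix has two connected components: the simple roots {alpha_4, alpha_5} form a chain of 2 nodes with a double edge at one end; the terminal node there is the unique short simple root (B_2), and {alpha_1, alpha_2, alpha_3} form a chain of 3 nodes with a double edge at one end; the terminal node there is the unique long simple root (C_3). A semisimple Lie algebra decomposes uniquely as the direct sum of simple ideals, one per connected component of its Dynkin diagram, so g ≅ B_2 ⊕ C_3 (dimension 10 + 21 = 31).

B_2 (so(5)) ⊕ C_3 (sp(6))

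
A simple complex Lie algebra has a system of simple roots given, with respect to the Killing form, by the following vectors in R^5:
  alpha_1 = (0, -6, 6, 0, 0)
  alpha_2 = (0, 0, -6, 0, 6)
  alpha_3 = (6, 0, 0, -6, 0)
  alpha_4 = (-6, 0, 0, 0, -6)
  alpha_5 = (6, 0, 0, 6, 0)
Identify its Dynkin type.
Compute the Cartan integers a_ij = 2(alpha_i, alpha_j)/(alpha_j, alpha_j); the resulting 5x5 Cartan matrix is
[[2, -1, 0, 0, 0], [-1, 2, 0, -1, 0], [0, 0, 2, -1, 0], [0, -1, -1, 2, -1], [0, 0, 0, -1, 2]].
All simple roots have the same length, so the diagram is simply laced. The associated Dynkin diagram is a chain of 3 nodes with a fork of two nodes at one end (D_5), so the type is D_5 (the algebra so(10)).

D_5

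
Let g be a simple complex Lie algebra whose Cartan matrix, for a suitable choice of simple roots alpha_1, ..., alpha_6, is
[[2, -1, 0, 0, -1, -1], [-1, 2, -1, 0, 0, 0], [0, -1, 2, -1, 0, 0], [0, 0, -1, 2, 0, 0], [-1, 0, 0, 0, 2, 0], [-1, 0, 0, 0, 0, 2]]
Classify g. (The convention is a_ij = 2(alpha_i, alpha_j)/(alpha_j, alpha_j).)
The matrix has rank 6 with 2's on the diagonal. Reading the off-diagonal entries as Dynkin edges (a single edge where a_ij = a_ji = -1; a double or triple edge where a_ij * a_ji = 2 or 3), the diagram is a chain of 4 nodes with a fork of two nodes at one end (D_6). One simple-root ordering that puts it in standard form is (alpha_4, alpha_3, alpha_2, alpha_1, alpha_6, alpha_5). So the algebra is type D_6, i.e. so(12).

D6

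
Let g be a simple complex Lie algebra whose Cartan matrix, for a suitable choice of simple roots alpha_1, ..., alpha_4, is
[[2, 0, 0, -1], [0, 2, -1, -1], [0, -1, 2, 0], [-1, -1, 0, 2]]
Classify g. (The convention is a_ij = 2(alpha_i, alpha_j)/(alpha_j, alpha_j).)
type A_4

The matrix has rank 4 with 2's on the diagonal. Reading the off-diagonal entries as Dynkin edges (a single edge where a_ij = a_ji = -1; a double or triple edge where a_ij * a_ji = 2 or 3), the diagram is a chain of 4 nodes with single edges (A_4). One simple-root ordering that puts it in standard form is (alpha_1, alpha_4, alpha_2, alpha_3). So the algebra is type A_4, i.e. sl(5).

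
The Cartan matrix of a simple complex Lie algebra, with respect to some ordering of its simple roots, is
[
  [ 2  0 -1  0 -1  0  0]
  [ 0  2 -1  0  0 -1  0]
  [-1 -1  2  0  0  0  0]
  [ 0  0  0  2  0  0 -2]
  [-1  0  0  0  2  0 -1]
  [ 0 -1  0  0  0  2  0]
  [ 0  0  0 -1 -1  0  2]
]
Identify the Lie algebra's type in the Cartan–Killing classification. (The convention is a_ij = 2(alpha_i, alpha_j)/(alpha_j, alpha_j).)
The matrix has rank 7 with 2's on the diagonal. Reading the off-diagonal entries as Dynkin edges (a single edge where a_ij = a_ji = -1; a double or triple edge where a_ij * a_ji = 2 or 3), the diagram is a chain of 7 nodes with a double edge at one end; the terminal node there is the unique long simple root (C_7). One simple-root ordering that puts it in standard form is (alpha_6, alpha_2, alpha_3, alpha_1, alpha_5, alpha_7, alpha_4). So the algebra is type C_7, i.e. sp(14).

C_7 (sp(14))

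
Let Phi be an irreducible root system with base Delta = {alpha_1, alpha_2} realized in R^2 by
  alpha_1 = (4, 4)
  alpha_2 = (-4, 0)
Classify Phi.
B2

Compute the Cartan integers a_ij = 2(alpha_i, alpha_j)/(alpha_j, alpha_j); the resulting 2x2 Cartan matrix is
[[2, -2], [-1, 2]].
The roots have two lengths (squared-length ratio 2:1); the short ones are alpha_{2}. The associated Dynkin diagram is a chain of 2 nodes with a double edge at one end; the terminal node there is the unique short simple root (B_2), so the type is B_2 (the algebra so(5)).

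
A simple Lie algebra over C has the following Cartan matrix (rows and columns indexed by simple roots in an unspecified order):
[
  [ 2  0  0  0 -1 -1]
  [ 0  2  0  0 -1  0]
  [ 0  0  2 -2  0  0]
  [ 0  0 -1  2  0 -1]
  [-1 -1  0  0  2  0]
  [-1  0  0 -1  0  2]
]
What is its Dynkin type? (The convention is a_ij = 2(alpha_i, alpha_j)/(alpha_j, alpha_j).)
C_6 (sp(12))

The matrix has rank 6 with 2's on the diagonal. Reading the off-diagonal entries as Dynkin edges (a single edge where a_ij = a_ji = -1; a double or triple edge where a_ij * a_ji = 2 or 3), the diagram is a chain of 6 nodes with a double edge at one end; the terminal node there is the unique long simple root (C_6). One simple-root ordering that puts it in standard form is (alpha_2, alpha_5, alpha_1, alpha_6, alpha_4, alpha_3). So the algebra is type C_6, i.e. sp(12).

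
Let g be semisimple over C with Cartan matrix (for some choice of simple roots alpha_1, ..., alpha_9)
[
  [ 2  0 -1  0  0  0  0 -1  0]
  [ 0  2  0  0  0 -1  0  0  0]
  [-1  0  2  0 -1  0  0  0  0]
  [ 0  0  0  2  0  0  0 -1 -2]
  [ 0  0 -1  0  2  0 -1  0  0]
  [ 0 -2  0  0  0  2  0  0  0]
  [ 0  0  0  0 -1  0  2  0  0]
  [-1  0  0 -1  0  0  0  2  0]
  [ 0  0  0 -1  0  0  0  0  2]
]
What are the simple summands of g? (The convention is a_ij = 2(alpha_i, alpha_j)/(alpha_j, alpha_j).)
The diagram associated to this matrix has two connected components: the simple roots {alpha_2, alpha_6} form a chain of 2 nodes with a double edge at one end; the terminal node there is the unique short simple root (B_2), and {alpha_1, alpha_3, alpha_4, alpha_5, alpha_7, alpha_8, alpha_9} form a chain of 7 nodes with a double edge at one end; the terminal node there is the unique short simple root (B_7). A semisimple Lie algebra decomposes uniquely as the direct sum of simple ideals, one per connected component of its Dynkin diagram, so g ≅ B_2 ⊕ B_7 (dimension 10 + 105 = 115).

B_2 + B_7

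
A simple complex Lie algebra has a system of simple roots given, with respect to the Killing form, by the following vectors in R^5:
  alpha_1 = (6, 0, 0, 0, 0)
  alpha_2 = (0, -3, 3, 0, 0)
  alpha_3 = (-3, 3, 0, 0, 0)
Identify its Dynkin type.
Compute the Cartan integers a_ij = 2(alpha_i, alpha_j)/(alpha_j, alpha_j); the resulting 3x3 Cartan matrix is
[[2, 0, -2], [0, 2, -1], [-1, -1, 2]].
The roots have two lengths (squared-length ratio 2:1); the short ones are alpha_{2,3}. The associated Dynkin diagram is a chain of 3 nodes with a double edge at one end; the terminal node there is the unique long simple root (C_3), so the type is C_3 (the algebra sp(6)).

C_3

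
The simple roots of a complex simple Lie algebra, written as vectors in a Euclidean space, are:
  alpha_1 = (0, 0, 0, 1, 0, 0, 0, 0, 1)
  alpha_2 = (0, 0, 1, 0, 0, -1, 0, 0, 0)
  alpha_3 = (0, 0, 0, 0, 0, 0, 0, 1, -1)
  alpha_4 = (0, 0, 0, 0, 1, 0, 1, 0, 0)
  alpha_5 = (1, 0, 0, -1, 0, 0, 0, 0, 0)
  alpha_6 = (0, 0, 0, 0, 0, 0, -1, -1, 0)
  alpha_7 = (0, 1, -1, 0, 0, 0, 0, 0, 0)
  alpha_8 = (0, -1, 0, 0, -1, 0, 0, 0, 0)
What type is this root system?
Compute the Cartan integers a_ij = 2(alpha_i, alpha_j)/(alpha_j, alpha_j); the resulting 8x8 Cartan matrix is
[[2, 0, -1, 0, -1, 0, 0, 0], [0, 2, 0, 0, 0, 0, -1, 0], [-1, 0, 2, 0, 0, -1, 0, 0], [0, 0, 0, 2, 0, -1, 0, -1], [-1, 0, 0, 0, 2, 0, 0, 0], [0, 0, -1, -1, 0, 2, 0, 0], [0, -1, 0, 0, 0, 0, 2, -1], [0, 0, 0, -1, 0, 0, -1, 2]].
All simple roots have the same length, so the diagram is simply laced. The associated Dynkin diagram is a chain of 8 nodes with single edges (A_8), so the type is A_8 (the algebra sl(9)).

A8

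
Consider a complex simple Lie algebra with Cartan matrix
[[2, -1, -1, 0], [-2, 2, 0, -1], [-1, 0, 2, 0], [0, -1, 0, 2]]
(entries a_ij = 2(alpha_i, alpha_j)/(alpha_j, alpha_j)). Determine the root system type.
The matrix has rank 4 with 2's on the diagonal. Reading the off-diagonal entries as Dynkin edges (a single edge where a_ij = a_ji = -1; a double or triple edge where a_ij * a_ji = 2 or 3), the diagram is a chain of 4 nodes with a double edge between the middle two (F_4). One simple-root ordering that puts it in standard form is (alpha_4, alpha_2, alpha_1, alpha_3). So the algebra is type F_4.

F4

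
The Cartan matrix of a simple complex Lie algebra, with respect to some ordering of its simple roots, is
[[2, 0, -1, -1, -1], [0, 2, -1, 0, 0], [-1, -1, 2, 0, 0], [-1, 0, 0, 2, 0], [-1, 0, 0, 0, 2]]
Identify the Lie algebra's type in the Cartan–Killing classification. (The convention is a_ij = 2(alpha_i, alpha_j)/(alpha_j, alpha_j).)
D_5 (so(10))

The matrix has rank 5 with 2's on the diagonal. Reading the off-diagonal entries as Dynkin edges (a single edge where a_ij = a_ji = -1; a double or triple edge where a_ij * a_ji = 2 or 3), the diagram is a chain of 3 nodes with a fork of two nodes at one end (D_5). One simple-root ordering that puts it in standard form is (alpha_2, alpha_3, alpha_1, alpha_4, alpha_5). So the algebra is type D_5, i.e. so(10).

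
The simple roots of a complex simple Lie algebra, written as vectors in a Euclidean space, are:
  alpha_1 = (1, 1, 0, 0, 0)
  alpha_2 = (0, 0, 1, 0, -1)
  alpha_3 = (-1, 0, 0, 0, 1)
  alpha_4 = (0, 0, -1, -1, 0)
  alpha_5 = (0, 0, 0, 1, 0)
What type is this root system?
Compute the Cartan integers a_ij = 2(alpha_i, alpha_j)/(alpha_j, alpha_j); the resulting 5x5 Cartan matrix is
[[2, 0, -1, 0, 0], [0, 2, -1, -1, 0], [-1, -1, 2, 0, 0], [0, -1, 0, 2, -2], [0, 0, 0, -1, 2]].
The roots have two lengths (squared-length ratio 2:1); the short ones are alpha_{5}. The associated Dynkin diagram is a chain of 5 nodes with a double edge at one end; the terminal node there is the unique short simple root (B_5), so the type is B_5 (the algebra so(11)).

B5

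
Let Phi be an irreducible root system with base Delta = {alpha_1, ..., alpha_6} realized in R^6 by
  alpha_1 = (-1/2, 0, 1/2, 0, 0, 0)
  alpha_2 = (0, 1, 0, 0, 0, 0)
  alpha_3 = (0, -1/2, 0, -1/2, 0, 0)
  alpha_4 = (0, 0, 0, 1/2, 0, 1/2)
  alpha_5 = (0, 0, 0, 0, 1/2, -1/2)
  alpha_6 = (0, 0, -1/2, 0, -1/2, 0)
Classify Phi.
Compute the Cartan integers a_ij = 2(alpha_i, alpha_j)/(alpha_j, alpha_j); the resulting 6x6 Cartan matrix is
[[2, 0, 0, 0, 0, -1], [0, 2, -2, 0, 0, 0], [0, -1, 2, -1, 0, 0], [0, 0, -1, 2, -1, 0], [0, 0, 0, -1, 2, -1], [-1, 0, 0, 0, -1, 2]].
The roots have two lengths (squared-length ratio 2:1); the short ones are alpha_{1,3,4,5,6}. The associated Dynkin diagram is a chain of 6 nodes with a double edge at one end; the terminal node there is the unique long simple root (C_6), so the type is C_6 (the algebra sp(12)).

type C_6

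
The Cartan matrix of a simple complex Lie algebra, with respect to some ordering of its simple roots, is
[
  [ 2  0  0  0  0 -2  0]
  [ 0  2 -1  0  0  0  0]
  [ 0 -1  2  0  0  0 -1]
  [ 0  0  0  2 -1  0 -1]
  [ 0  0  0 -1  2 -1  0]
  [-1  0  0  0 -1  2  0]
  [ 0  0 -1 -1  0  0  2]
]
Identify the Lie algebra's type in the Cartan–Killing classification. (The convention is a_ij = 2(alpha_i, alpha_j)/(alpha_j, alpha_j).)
C_7 (sp(14))

The matrix has rank 7 with 2's on the diagonal. Reading the off-diagonal entries as Dynkin edges (a single edge where a_ij = a_ji = -1; a double or triple edge where a_ij * a_ji = 2 or 3), the diagram is a chain of 7 nodes with a double edge at one end; the terminal node there is the unique long simple root (C_7). One simple-root ordering that puts it in standard form is (alpha_2, alpha_3, alpha_7, alpha_4, alpha_5, alpha_6, alpha_1). So the algebra is type C_7, i.e. sp(14).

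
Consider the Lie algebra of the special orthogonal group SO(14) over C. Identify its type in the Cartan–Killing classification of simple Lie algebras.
type D_7

This is so(14) with 14 even, which has dimension 14(14-1)/2 = 91 and rank 14/2 = 7. In the classification of classical Lie algebras, the orthogonal algebra so(2n) in an even number of variables has type D_n; here n = 7, so the Dynkin diagram is a chain of 5 nodes with a fork of two nodes at one end (D_7). Hence the type is D_7.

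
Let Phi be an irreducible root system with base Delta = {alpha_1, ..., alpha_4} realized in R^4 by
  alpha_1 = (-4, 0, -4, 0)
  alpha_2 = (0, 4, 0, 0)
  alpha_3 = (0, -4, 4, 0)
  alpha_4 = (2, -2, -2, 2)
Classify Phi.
Compute the Cartan integers a_ij = 2(alpha_i, alpha_j)/(alpha_j, alpha_j); the resulting 4x4 Cartan matrix is
[[2, 0, -1, 0], [0, 2, -1, -1], [-1, -2, 2, 0], [0, -1, 0, 2]].
The roots have two lengths (squared-length ratio 2:1); the short ones are alpha_{2,4}. The associated Dynkin diagram is a chain of 4 nodes with a double edge between the middle two (F_4), so the type is F_4.

type F_4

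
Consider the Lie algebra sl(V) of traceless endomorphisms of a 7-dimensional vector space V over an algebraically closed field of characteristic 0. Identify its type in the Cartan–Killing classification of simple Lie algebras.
A_6

This is sl(7), which has dimension 7^2 - 1 = 48 and rank 7 - 1 = 6 (a Cartan subalgebra is the diagonal traceless matrices). In the classification of classical Lie algebras, the special linear algebra sl(n+1) has type A_n; here n = 6, so the Dynkin diagram is a chain of 6 nodes with single edges (A_6). Hence the type is A_6.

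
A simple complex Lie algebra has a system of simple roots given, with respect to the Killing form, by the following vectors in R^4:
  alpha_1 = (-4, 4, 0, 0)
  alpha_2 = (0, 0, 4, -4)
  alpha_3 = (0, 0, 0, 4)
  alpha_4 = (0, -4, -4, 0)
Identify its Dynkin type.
Compute the Cartan integers a_ij = 2(alpha_i, alpha_j)/(alpha_j, alpha_j); the resulting 4x4 Cartan matrix is
[[2, 0, 0, -1], [0, 2, -2, -1], [0, -1, 2, 0], [-1, -1, 0, 2]].
The roots have two lengths (squared-length ratio 2:1); the short ones are alpha_{3}. The associated Dynkin diagram is a chain of 4 nodes with a double edge at one end; the terminal node there is the unique short simple root (B_4), so the type is B_4 (the algebra so(9)).

type B_4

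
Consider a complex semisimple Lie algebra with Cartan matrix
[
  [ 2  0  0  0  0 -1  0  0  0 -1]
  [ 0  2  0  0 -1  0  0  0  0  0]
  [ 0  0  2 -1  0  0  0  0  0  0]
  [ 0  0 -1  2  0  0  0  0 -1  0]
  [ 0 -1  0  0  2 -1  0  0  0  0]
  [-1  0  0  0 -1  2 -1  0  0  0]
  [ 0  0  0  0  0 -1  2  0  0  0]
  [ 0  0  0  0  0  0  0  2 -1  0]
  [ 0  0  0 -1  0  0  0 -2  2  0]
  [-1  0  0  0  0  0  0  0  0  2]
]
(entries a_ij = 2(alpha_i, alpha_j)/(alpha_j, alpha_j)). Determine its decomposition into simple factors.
The diagram associated to this matrix has two connected components: the simple roots {alpha_3, alpha_4, alpha_8, alpha_9} form a chain of 4 nodes with a double edge at one end; the terminal node there is the unique short simple root (B_4), and {alpha_1, alpha_2, alpha_5, alpha_6, alpha_7, alpha_10} form a chain of 5 nodes with one extra node attached to the third node from one end (E_6). A semisimple Lie algebra decomposes uniquely as the direct sum of simple ideals, one per connected component of its Dynkin diagram, so g ≅ B_4 ⊕ E_6 (dimension 36 + 78 = 114).

B4 + E6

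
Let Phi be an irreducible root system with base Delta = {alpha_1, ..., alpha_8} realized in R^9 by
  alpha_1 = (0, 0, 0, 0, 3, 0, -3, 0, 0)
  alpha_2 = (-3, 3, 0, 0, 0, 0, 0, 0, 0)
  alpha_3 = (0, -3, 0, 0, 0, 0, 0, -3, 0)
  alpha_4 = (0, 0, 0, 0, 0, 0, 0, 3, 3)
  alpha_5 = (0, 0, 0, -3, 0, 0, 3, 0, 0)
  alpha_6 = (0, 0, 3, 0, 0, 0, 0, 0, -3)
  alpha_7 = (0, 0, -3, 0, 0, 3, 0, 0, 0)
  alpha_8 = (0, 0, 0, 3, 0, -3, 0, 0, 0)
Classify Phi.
Compute the Cartan integers a_ij = 2(alpha_i, alpha_j)/(alpha_j, alpha_j); the resulting 8x8 Cartan matrix is
[[2, 0, 0, 0, -1, 0, 0, 0], [0, 2, -1, 0, 0, 0, 0, 0], [0, -1, 2, -1, 0, 0, 0, 0], [0, 0, -1, 2, 0, -1, 0, 0], [-1, 0, 0, 0, 2, 0, 0, -1], [0, 0, 0, -1, 0, 2, -1, 0], [0, 0, 0, 0, 0, -1, 2, -1], [0, 0, 0, 0, -1, 0, -1, 2]].
All simple roots have the same length, so the diagram is simply laced. The associated Dynkin diagram is a chain of 8 nodes with single edges (A_8), so the type is A_8 (the algebra sl(9)).

A8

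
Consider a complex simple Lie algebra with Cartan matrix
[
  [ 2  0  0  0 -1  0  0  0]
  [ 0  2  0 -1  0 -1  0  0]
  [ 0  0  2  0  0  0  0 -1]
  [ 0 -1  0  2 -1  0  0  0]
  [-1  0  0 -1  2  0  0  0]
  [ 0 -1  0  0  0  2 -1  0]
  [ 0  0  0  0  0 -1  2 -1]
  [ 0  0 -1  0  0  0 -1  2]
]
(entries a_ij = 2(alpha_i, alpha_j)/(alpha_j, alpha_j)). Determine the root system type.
The matrix has rank 8 with 2's on the diagonal. Reading the off-diagonal entries as Dynkin edges (a single edge where a_ij = a_ji = -1; a double or triple edge where a_ij * a_ji = 2 or 3), the diagram is a chain of 8 nodes with single edges (A_8). One simple-root ordering that puts it in standard form is (alpha_3, alpha_8, alpha_7, alpha_6, alpha_2, alpha_4, alpha_5, alpha_1). So the algebra is type A_8, i.e. sl(9).

A_8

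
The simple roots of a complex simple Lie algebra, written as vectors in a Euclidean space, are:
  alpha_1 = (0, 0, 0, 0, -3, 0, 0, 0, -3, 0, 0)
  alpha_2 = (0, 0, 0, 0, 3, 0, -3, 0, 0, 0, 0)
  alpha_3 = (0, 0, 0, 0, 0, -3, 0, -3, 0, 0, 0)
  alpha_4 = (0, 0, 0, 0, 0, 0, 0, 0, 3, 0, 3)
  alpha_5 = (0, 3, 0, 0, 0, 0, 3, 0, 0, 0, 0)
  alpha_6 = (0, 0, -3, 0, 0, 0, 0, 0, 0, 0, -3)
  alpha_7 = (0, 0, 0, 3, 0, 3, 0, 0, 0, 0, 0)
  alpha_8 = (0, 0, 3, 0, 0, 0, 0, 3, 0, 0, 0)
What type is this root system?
Compute the Cartan integers a_ij = 2(alpha_i, alpha_j)/(alpha_j, alpha_j); the resulting 8x8 Cartan matrix is
[[2, -1, 0, -1, 0, 0, 0, 0], [-1, 2, 0, 0, -1, 0, 0, 0], [0, 0, 2, 0, 0, 0, -1, -1], [-1, 0, 0, 2, 0, -1, 0, 0], [0, -1, 0, 0, 2, 0, 0, 0], [0, 0, 0, -1, 0, 2, 0, -1], [0, 0, -1, 0, 0, 0, 2, 0], [0, 0, -1, 0, 0, -1, 0, 2]].
All simple roots have the same length, so the diagram is simply laced. The associated Dynkin diagram is a chain of 8 nodes with single edges (A_8), so the type is A_8 (the algebra sl(9)).

type A_8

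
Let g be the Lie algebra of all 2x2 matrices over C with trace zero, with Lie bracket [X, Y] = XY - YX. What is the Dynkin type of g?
A_1 (sl(2))

This is sl(2), which has dimension 2^2 - 1 = 3 and rank 2 - 1 = 1 (a Cartan subalgebra is the diagonal traceless matrices). In the classification of classical Lie algebras, the special linear algebra sl(n+1) has type A_n; here n = 1, so the Dynkin diagram is a chain of 1 nodes with single edges (A_1). Hence the type is A_1.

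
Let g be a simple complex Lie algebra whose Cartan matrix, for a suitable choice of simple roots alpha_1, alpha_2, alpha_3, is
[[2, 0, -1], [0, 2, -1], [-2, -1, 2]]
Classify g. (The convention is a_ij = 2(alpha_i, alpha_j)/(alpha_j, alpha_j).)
The matrix has rank 3 with 2's on the diagonal. Reading the off-diagonal entries as Dynkin edges (a single edge where a_ij = a_ji = -1; a double or triple edge where a_ij * a_ji = 2 or 3), the diagram is a chain of 3 nodes with a double edge at one end; the terminal node there is the unique short simple root (B_3). One simple-root ordering that puts it in standard form is (alpha_2, alpha_3, alpha_1). So the algebra is type B_3, i.e. so(7).

type B_3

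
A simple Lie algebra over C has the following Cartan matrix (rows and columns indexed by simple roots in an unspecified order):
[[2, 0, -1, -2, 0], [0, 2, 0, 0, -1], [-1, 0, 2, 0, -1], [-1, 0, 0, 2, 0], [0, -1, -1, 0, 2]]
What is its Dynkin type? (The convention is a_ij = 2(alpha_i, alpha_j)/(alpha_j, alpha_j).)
B5

The matrix has rank 5 with 2's on the diagonal. Reading the off-diagonal entries as Dynkin edges (a single edge where a_ij = a_ji = -1; a double or triple edge where a_ij * a_ji = 2 or 3), the diagram is a chain of 5 nodes with a double edge at one end; the terminal node there is the unique short simple root (B_5). One simple-root ordering that puts it in standard form is (alpha_2, alpha_5, alpha_3, alpha_1, alpha_4). So the algebra is type B_5, i.e. so(11).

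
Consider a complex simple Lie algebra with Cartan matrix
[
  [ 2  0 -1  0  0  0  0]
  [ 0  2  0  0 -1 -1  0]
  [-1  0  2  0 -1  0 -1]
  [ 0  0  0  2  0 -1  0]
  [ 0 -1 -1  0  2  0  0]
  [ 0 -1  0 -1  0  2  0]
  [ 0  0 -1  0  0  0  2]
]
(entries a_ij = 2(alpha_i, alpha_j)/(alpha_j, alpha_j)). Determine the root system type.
The matrix has rank 7 with 2's on the diagonal. Reading the off-diagonal entries as Dynkin edges (a single edge where a_ij = a_ji = -1; a double or triple edge where a_ij * a_ji = 2 or 3), the diagram is a chain of 5 nodes with a fork of two nodes at one end (D_7). One simple-root ordering that puts it in standard form is (alpha_4, alpha_6, alpha_2, alpha_5, alpha_3, alpha_1, alpha_7). So the algebra is type D_7, i.e. so(14).

D_7 (so(14))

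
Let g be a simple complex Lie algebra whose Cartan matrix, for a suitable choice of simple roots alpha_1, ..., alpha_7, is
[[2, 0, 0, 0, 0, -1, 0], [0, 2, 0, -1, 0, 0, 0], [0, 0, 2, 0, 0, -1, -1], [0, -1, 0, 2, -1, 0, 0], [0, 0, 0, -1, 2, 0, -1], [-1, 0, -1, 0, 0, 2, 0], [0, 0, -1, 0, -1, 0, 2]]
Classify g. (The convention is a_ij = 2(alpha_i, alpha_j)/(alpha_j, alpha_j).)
A7

The matrix has rank 7 with 2's on the diagonal. Reading the off-diagonal entries as Dynkin edges (a single edge where a_ij = a_ji = -1; a double or triple edge where a_ij * a_ji = 2 or 3), the diagram is a chain of 7 nodes with single edges (A_7). One simple-root ordering that puts it in standard form is (alpha_2, alpha_4, alpha_5, alpha_7, alpha_3, alpha_6, alpha_1). So the algebra is type A_7, i.e. sl(8).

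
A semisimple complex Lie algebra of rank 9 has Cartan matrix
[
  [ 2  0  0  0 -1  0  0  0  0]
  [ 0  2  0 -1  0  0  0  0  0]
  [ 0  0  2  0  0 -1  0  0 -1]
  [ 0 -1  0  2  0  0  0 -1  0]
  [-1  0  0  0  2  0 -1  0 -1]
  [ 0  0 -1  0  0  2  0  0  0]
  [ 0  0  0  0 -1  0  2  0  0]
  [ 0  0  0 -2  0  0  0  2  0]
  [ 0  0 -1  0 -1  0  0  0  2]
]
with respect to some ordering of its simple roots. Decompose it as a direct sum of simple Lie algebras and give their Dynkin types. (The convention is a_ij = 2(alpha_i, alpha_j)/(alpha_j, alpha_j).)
type C_3 + type D_6

The diagram associated to this matrix has two connected components: the simple roots {alpha_2, alpha_4, alpha_8} form a chain of 3 nodes with a double edge at one end; the terminal node there is the unique long simple root (C_3), and {alpha_1, alpha_3, alpha_5, alpha_6, alpha_7, alpha_9} form a chain of 4 nodes with a fork of two nodes at one end (D_6). A semisimple Lie algebra decomposes uniquely as the direct sum of simple ideals, one per connected component of its Dynkin diagram, so g ≅ C_3 ⊕ D_6 (dimension 21 + 66 = 87).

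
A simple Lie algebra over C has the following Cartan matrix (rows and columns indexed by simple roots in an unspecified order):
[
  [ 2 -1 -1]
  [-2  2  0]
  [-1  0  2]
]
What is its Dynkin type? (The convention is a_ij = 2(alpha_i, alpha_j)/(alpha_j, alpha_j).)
The matrix has rank 3 with 2's on the diagonal. Reading the off-diagonal entries as Dynkin edges (a single edge where a_ij = a_ji = -1; a double or triple edge where a_ij * a_ji = 2 or 3), the diagram is a chain of 3 nodes with a double edge at one end; the terminal node there is the unique long simple root (C_3). One simple-root ordering that puts it in standard form is (alpha_3, alpha_1, alpha_2). So the algebra is type C_3, i.e. sp(6).

C3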